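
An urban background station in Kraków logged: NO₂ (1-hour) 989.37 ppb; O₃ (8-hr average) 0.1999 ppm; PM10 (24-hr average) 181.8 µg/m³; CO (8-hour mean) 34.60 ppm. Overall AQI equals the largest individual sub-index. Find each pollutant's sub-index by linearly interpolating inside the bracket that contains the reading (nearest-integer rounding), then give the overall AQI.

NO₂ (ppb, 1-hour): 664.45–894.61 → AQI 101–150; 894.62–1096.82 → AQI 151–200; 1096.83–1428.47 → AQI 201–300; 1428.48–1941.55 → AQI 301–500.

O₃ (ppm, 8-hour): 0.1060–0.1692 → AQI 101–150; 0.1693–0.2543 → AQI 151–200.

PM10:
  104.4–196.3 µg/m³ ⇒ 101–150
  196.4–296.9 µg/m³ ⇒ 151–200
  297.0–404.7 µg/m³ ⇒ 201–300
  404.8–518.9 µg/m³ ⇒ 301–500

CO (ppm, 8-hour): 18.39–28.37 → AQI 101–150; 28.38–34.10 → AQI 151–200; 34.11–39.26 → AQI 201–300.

NO₂: row 894.62–1096.82 (AQI 151–200). (200−151)·(989.37−894.62)/(1096.82−894.62) + 151 = 49·94.75/202.20 + 151 ≈ 173.96 → 174.
O₃: 0.1999 lies in 0.1693–0.2543, so I_lo=151, I_hi=200, C_lo=0.1693, C_hi=0.2543.
(200−151)/(0.2543−0.1693) × (0.1999−0.1693) + 151 = 49/0.0850 × 0.0306 + 151 ≈ 168.64 → 169.
PM10: row 104.4–196.3 (AQI 101–150). (150−101)·(181.8−104.4)/(196.3−104.4) + 101 = 49·77.4/91.9 + 101 ≈ 142.27 → 142.
CO: row 34.11–39.26 (AQI 201–300). (300−201)·(34.60−34.11)/(39.26−34.11) + 201 = 99·0.49/5.15 + 201 ≈ 210.42 → 210.
Sub-indices: NO₂→174, O₃→169, PM10→142, CO→210. Overall AQI = max = 210; dominant pollutant is CO.
AQI 210: Very Unhealthy.

210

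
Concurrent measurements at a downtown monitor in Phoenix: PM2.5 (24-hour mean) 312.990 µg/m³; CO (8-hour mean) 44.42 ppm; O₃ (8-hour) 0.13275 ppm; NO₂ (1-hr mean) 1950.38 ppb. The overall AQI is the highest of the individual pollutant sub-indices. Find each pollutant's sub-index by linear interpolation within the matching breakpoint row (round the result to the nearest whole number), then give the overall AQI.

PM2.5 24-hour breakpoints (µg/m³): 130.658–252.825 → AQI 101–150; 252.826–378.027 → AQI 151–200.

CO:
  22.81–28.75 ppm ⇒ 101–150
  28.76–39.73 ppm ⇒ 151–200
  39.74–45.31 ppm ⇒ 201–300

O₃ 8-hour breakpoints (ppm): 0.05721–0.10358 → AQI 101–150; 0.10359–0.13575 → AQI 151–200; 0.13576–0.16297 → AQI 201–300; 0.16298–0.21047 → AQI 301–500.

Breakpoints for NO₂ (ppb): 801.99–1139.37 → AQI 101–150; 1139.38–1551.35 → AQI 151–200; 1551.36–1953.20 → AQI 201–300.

PM2.5: row 252.826–378.027 (AQI 151–200). (200−151)·(312.990−252.826)/(378.027−252.826) + 151 = 49·60.164/125.201 + 151 ≈ 174.55 → 175.
CO: row 39.74–45.31 (AQI 201–300). (300−201)·(44.42−39.74)/(45.31−39.74) + 201 = 99·4.68/5.57 + 201 ≈ 284.18 → 284.
O₃: 0.13275 ∈ [0.10359, 0.13575] ↔ index [151, 200].
151 + (0.13275−0.10359)·(200−151)/(0.13575−0.10359) = 151 + 0.02916·49/0.03216 ≈ 195.43, so AQI = 195.
NO₂: 1950.38 lies in 1551.36–1953.20, so I_lo=201, I_hi=300, C_lo=1551.36, C_hi=1953.20.
(300−201)/(1953.20−1551.36) × (1950.38−1551.36) + 201 = 99/401.84 × 399.02 + 201 ≈ 299.31 → 299.
Sub-indices: PM2.5→175, CO→284, O₃→195, NO₂→299. Overall AQI = max = 299; dominant pollutant is NO₂.
AQI 299: Very Unhealthy.

299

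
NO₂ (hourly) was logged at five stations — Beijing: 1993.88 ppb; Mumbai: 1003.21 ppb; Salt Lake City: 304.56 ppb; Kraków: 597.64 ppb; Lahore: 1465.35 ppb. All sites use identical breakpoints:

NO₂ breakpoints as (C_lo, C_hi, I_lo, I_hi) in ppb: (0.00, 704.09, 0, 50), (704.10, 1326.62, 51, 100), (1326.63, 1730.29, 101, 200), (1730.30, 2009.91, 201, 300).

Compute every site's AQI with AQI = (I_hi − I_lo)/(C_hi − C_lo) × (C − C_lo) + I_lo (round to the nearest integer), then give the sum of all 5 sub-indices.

Beijing: 1993.88 lies in 1730.30–2009.91, so I_lo=201, I_hi=300, C_lo=1730.30, C_hi=2009.91.
(300−201)/(2009.91−1730.30) × (1993.88−1730.30) + 201 = 99/279.61 × 263.58 + 201 ≈ 294.32 → 294.
Mumbai 1003.21: bracket 704.10–1326.62 → index 51–100; slope 49/622.52, offset 299.11.
AQI = 51 + 49/622.52·299.11 ≈ 74.54 ⇒ 75.
Salt Lake City: 304.56 lies in 0.00–704.09, so I_lo=0, I_hi=50, C_lo=0.00, C_hi=704.09.
(50−0)/(704.09−0.00) × (304.56−0.00) + 0 = 50/704.09 × 304.56 + 0 ≈ 21.63 → 22.
Kraków 597.64: bracket 0.00–704.09 → index 0–50; slope 50/704.09, offset 597.64.
AQI = 0 + 50/704.09·597.64 ≈ 42.44 ⇒ 42.
Lahore: 1465.35 lies in 1326.63–1730.29, so I_lo=101, I_hi=200, C_lo=1326.63, C_hi=1730.29.
(200−101)/(1730.29−1326.63) × (1465.35−1326.63) + 101 = 99/403.66 × 138.72 + 101 ≈ 135.02 → 135.
AQIs: Beijing=294, Mumbai=75, Salt Lake City=22, Kraków=42, Lahore=135. Sum = 294 + 75 + 22 + 42 + 135 = 568.

568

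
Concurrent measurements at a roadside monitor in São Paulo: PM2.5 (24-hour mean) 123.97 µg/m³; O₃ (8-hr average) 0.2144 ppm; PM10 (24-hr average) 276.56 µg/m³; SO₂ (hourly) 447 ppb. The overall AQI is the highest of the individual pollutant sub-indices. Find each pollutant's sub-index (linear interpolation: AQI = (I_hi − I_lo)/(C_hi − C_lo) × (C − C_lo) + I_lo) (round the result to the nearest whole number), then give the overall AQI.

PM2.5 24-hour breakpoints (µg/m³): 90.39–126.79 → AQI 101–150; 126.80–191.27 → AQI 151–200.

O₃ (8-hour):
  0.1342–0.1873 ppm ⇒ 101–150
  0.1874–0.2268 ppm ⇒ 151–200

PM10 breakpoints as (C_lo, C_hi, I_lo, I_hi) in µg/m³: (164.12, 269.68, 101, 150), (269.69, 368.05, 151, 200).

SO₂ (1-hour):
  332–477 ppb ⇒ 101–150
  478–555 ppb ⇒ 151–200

PM2.5: 123.97 ∈ [90.39, 126.79] ↔ index [101, 150].
101 + (123.97−90.39)·(150−101)/(126.79−90.39) = 101 + 33.58·49/36.40 ≈ 146.20, so AQI = 146.
O₃: 0.2144 lies in 0.1874–0.2268, so I_lo=151, I_hi=200, C_lo=0.1874, C_hi=0.2268.
(200−151)/(0.2268−0.1874) × (0.2144−0.1874) + 151 = 49/0.0394 × 0.0270 + 151 ≈ 184.58 → 185.
PM10 276.56: bracket 269.69–368.05 → index 151–200; slope 49/98.36, offset 6.87.
AQI = 151 + 49/98.36·6.87 ≈ 154.42 ⇒ 154.
SO₂ 447: bracket 332–477 → index 101–150; slope 49/145, offset 115.
AQI = 101 + 49/145·115 ≈ 139.86 ⇒ 140.
Sub-indices: PM2.5→146, O₃→185, PM10→154, SO₂→140. Overall AQI = max = 185; dominant pollutant is O₃.
AQI 185: Unhealthy.

185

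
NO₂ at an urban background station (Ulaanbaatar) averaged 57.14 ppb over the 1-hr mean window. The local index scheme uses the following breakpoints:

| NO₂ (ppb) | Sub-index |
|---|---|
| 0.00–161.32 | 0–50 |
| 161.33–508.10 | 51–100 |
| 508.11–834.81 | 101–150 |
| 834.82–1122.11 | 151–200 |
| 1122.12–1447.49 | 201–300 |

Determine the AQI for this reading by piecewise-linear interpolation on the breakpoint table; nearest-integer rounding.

NO₂: 57.14 ∈ [0.00, 161.32] ↔ index [0, 50].
0 + (57.14−0.00)·(50−0)/(161.32−0.00) = 0 + 57.14·50/161.32 ≈ 17.71, so AQI = 18.

18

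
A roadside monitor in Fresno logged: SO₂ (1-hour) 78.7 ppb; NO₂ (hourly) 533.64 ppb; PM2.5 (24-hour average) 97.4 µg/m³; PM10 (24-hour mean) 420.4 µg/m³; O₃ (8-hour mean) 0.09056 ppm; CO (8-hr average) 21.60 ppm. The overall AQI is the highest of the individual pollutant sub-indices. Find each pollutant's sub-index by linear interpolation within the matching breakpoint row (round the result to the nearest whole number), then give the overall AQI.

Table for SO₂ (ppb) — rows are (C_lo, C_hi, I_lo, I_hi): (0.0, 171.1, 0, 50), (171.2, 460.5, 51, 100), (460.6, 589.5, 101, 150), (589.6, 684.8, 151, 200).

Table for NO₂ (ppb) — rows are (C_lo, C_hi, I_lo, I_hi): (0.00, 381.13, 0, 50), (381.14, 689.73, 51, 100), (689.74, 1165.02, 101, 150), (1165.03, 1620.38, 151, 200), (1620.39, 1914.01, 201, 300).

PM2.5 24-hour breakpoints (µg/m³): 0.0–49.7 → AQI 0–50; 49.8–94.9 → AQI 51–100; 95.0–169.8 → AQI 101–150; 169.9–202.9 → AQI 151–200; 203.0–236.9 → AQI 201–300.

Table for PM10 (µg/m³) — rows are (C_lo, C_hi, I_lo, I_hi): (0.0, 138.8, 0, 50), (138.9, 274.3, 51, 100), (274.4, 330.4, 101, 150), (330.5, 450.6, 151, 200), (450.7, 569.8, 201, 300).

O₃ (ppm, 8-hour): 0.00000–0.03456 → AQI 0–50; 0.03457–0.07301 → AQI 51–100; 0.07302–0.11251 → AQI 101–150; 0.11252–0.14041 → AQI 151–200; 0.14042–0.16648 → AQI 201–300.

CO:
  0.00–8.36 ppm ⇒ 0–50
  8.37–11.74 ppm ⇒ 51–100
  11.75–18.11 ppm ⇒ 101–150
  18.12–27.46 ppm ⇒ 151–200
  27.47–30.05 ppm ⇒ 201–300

SO₂: 78.7 ∈ [0.0, 171.1] ↔ index [0, 50].
0 + (78.7−0.0)·(50−0)/(171.1−0.0) = 0 + 78.7·50/171.1 ≈ 23.00, so AQI = 23.
NO₂: 533.64 ∈ [381.14, 689.73] ↔ index [51, 100].
51 + (533.64−381.14)·(100−51)/(689.73−381.14) = 51 + 152.50·49/308.59 ≈ 75.21, so AQI = 75.
PM2.5: 97.4 lies in 95.0–169.8, so I_lo=101, I_hi=150, C_lo=95.0, C_hi=169.8.
(150−101)/(169.8−95.0) × (97.4−95.0) + 101 = 49/74.8 × 2.4 + 101 ≈ 102.57 → 103.
PM10 420.4: bracket 330.5–450.6 → index 151–200; slope 49/120.1, offset 89.9.
AQI = 151 + 49/120.1·89.9 ≈ 187.68 ⇒ 188.
O₃: row 0.07302–0.11251 (AQI 101–150). (150−101)·(0.09056−0.07302)/(0.11251−0.07302) + 101 = 49·0.01754/0.03949 + 101 ≈ 122.76 → 123.
CO: 21.60 lies in 18.12–27.46, so I_lo=151, I_hi=200, C_lo=18.12, C_hi=27.46.
(200−151)/(27.46−18.12) × (21.60−18.12) + 151 = 49/9.34 × 3.48 + 151 ≈ 169.26 → 169.
Sub-indices: SO₂→23, NO₂→75, PM2.5→103, PM10→188, O₃→123, CO→169. Overall AQI = max = 188; dominant pollutant is PM10.

188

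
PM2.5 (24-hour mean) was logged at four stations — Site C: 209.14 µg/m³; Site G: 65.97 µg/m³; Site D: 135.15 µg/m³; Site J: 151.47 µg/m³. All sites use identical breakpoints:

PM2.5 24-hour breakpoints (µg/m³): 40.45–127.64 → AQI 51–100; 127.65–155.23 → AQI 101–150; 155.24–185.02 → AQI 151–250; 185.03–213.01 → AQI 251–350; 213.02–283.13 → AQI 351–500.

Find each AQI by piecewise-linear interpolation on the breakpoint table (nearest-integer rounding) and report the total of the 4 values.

Site C: 209.14 ∈ [185.03, 213.01] ↔ index [251, 350].
251 + (209.14−185.03)·(350−251)/(213.01−185.03) = 251 + 24.11·99/27.98 ≈ 336.31, so AQI = 336.
Site G: 65.97 lies in 40.45–127.64, so I_lo=51, I_hi=100, C_lo=40.45, C_hi=127.64.
(100−51)/(127.64−40.45) × (65.97−40.45) + 51 = 49/87.19 × 25.52 + 51 ≈ 65.34 → 65.
Site D 135.15: bracket 127.65–155.23 → index 101–150; slope 49/27.58, offset 7.50.
AQI = 101 + 49/27.58·7.50 ≈ 114.32 ⇒ 114.
Site J 151.47: bracket 127.65–155.23 → index 101–150; slope 49/27.58, offset 23.82.
AQI = 101 + 49/27.58·23.82 ≈ 143.32 ⇒ 143.
AQIs: Site C=336, Site G=65, Site D=114, Site J=143. Sum = 336 + 65 + 114 + 143 = 658.

658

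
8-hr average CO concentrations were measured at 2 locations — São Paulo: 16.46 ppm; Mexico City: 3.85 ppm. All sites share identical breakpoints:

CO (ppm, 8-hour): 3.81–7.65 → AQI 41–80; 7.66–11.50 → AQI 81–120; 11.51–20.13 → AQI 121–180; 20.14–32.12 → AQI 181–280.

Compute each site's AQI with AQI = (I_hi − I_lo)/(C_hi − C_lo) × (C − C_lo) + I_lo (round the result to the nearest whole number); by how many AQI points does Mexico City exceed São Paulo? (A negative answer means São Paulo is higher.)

-114

São Paulo: 16.46 lies in 11.51–20.13, so I_lo=121, I_hi=180, C_lo=11.51, C_hi=20.13.
(180−121)/(20.13−11.51) × (16.46−11.51) + 121 = 59/8.62 × 4.95 + 121 ≈ 154.88 → 155.
Mexico City: 3.85 lies in 3.81–7.65, so I_lo=41, I_hi=80, C_lo=3.81, C_hi=7.65.
(80−41)/(7.65−3.81) × (3.85−3.81) + 41 = 39/3.84 × 0.04 + 41 ≈ 41.41 → 41.
AQIs: São Paulo=155, Mexico City=41. Mexico City (41) − São Paulo (155) = -114.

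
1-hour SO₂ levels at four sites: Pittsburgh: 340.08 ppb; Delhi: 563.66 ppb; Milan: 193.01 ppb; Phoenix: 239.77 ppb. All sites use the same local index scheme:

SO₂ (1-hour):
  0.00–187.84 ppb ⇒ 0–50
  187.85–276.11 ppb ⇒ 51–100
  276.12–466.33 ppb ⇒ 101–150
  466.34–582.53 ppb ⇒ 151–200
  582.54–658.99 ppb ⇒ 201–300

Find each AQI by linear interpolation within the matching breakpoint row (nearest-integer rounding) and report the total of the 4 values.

443

Pittsburgh: 340.08 lies in 276.12–466.33, so I_lo=101, I_hi=150, C_lo=276.12, C_hi=466.33.
(150−101)/(466.33−276.12) × (340.08−276.12) + 101 = 49/190.21 × 63.96 + 101 ≈ 117.48 → 117.
Delhi: 563.66 ∈ [466.34, 582.53] ↔ index [151, 200].
151 + (563.66−466.34)·(200−151)/(582.53−466.34) = 151 + 97.32·49/116.19 ≈ 192.04, so AQI = 192.
Milan: 193.01 ∈ [187.85, 276.11] ↔ index [51, 100].
51 + (193.01−187.85)·(100−51)/(276.11−187.85) = 51 + 5.16·49/88.26 ≈ 53.86, so AQI = 54.
Phoenix: 239.77 lies in 187.85–276.11, so I_lo=51, I_hi=100, C_lo=187.85, C_hi=276.11.
(100−51)/(276.11−187.85) × (239.77−187.85) + 51 = 49/88.26 × 51.92 + 51 ≈ 79.82 → 80.
AQIs: Pittsburgh=117, Delhi=192, Milan=54, Phoenix=80. Sum = 117 + 192 + 54 + 80 = 443.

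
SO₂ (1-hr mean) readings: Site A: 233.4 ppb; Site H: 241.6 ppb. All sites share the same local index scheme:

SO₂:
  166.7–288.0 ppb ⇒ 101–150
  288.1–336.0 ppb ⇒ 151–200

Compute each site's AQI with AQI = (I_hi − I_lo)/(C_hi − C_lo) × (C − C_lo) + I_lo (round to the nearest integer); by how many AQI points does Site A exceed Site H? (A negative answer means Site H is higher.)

Site A: 233.4 lies in 166.7–288.0, so I_lo=101, I_hi=150, C_lo=166.7, C_hi=288.0.
(150−101)/(288.0−166.7) × (233.4−166.7) + 101 = 49/121.3 × 66.7 + 101 ≈ 127.94 → 128.
Site H: row 166.7–288.0 (AQI 101–150). (150−101)·(241.6−166.7)/(288.0−166.7) + 101 = 49·74.9/121.3 + 101 ≈ 131.26 → 131.
AQIs: Site A=128, Site H=131. Site A (128) − Site H (131) = -3.

-3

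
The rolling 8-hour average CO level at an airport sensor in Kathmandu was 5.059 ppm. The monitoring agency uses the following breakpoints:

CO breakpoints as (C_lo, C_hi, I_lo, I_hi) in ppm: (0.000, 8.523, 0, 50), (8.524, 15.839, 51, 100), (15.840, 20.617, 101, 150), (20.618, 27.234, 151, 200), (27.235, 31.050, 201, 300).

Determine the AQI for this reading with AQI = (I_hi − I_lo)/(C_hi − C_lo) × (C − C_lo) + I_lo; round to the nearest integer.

30

CO: row 0.000–8.523 (AQI 0–50). (50−0)·(5.059−0.000)/(8.523−0.000) + 0 = 50·5.059/8.523 + 0 ≈ 29.68 → 30.
AQI 30 falls in the Good category.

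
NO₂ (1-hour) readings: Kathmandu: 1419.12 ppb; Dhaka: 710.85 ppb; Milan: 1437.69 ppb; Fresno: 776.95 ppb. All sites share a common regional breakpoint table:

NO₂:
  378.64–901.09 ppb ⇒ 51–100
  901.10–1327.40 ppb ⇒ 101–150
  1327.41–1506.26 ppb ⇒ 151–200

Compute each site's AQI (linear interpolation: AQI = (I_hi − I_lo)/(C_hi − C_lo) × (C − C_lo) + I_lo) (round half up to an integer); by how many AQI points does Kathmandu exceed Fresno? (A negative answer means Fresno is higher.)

88

Kathmandu: 1419.12 ∈ [1327.41, 1506.26] ↔ index [151, 200].
151 + (1419.12−1327.41)·(200−151)/(1506.26−1327.41) = 151 + 91.71·49/178.85 ≈ 176.13, so AQI = 176.
Dhaka: 710.85 lies in 378.64–901.09, so I_lo=51, I_hi=100, C_lo=378.64, C_hi=901.09.
(100−51)/(901.09−378.64) × (710.85−378.64) + 51 = 49/522.45 × 332.21 + 51 ≈ 82.16 → 82.
Milan: 1437.69 ∈ [1327.41, 1506.26] ↔ index [151, 200].
151 + (1437.69−1327.41)·(200−151)/(1506.26−1327.41) = 151 + 110.28·49/178.85 ≈ 181.21, so AQI = 181.
Fresno: 776.95 ∈ [378.64, 901.09] ↔ index [51, 100].
51 + (776.95−378.64)·(100−51)/(901.09−378.64) = 51 + 398.31·49/522.45 ≈ 88.36, so AQI = 88.
AQIs: Kathmandu=176, Dhaka=82, Milan=181, Fresno=88. Kathmandu (176) − Fresno (88) = 88.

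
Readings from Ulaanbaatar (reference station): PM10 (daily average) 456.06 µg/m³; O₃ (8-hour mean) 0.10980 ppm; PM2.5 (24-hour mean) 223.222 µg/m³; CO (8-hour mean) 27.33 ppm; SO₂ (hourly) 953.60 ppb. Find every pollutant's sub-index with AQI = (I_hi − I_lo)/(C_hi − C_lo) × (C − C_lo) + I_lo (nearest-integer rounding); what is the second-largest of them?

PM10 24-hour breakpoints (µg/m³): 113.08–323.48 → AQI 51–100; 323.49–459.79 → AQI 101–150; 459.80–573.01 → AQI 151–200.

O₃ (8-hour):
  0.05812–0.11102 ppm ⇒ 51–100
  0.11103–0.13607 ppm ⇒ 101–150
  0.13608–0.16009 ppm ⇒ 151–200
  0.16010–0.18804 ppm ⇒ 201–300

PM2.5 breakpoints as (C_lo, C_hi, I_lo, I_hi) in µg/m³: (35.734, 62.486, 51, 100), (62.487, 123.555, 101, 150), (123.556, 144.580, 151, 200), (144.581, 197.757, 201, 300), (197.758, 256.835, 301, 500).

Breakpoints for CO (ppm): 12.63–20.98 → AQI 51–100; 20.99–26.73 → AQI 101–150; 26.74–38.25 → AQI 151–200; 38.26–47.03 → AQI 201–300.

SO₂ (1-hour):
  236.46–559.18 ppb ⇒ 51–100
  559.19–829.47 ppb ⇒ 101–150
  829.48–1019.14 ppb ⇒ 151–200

183

PM10: 456.06 ∈ [323.49, 459.79] ↔ index [101, 150].
101 + (456.06−323.49)·(150−101)/(459.79−323.49) = 101 + 132.57·49/136.30 ≈ 148.66, so AQI = 149.
O₃: row 0.05812–0.11102 (AQI 51–100). (100−51)·(0.10980−0.05812)/(0.11102−0.05812) + 51 = 49·0.05168/0.05290 + 51 ≈ 98.87 → 99.
PM2.5: 223.222 lies in 197.758–256.835, so I_lo=301, I_hi=500, C_lo=197.758, C_hi=256.835.
(500−301)/(256.835−197.758) × (223.222−197.758) + 301 = 199/59.077 × 25.464 + 301 ≈ 386.78 → 387.
CO: row 26.74–38.25 (AQI 151–200). (200−151)·(27.33−26.74)/(38.25−26.74) + 151 = 49·0.59/11.51 + 151 ≈ 153.51 → 154.
SO₂ 953.60: bracket 829.48–1019.14 → index 151–200; slope 49/189.66, offset 124.12.
AQI = 151 + 49/189.66·124.12 ≈ 183.07 ⇒ 183.
Sub-indices: PM10→149, O₃→99, PM2.5→387, CO→154, SO₂→183. Ranked high→low: 387, 183, 154, 149, 99. Second-highest sub-index = 183.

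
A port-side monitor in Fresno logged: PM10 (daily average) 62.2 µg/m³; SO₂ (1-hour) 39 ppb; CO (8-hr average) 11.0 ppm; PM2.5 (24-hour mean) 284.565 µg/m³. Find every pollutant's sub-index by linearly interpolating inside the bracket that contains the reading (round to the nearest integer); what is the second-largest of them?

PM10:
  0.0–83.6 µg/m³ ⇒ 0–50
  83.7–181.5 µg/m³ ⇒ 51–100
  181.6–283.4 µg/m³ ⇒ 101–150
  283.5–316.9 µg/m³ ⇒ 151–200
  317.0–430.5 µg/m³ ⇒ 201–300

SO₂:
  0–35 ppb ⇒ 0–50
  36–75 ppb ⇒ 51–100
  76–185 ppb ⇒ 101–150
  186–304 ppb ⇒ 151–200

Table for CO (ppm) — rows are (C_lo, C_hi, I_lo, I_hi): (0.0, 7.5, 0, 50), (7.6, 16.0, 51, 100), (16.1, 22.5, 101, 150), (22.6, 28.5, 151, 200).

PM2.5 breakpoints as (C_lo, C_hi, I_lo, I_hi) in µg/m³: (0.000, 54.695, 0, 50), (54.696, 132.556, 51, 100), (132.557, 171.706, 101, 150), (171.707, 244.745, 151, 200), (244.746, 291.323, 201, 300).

71

PM10: 62.2 ∈ [0.0, 83.6] ↔ index [0, 50].
0 + (62.2−0.0)·(50−0)/(83.6−0.0) = 0 + 62.2·50/83.6 ≈ 37.20, so AQI = 37.
SO₂: row 36–75 (AQI 51–100). (100−51)·(39−36)/(75−36) + 51 = 49·3/39 + 51 ≈ 54.77 → 55.
CO: row 7.6–16.0 (AQI 51–100). (100−51)·(11.0−7.6)/(16.0−7.6) + 51 = 49·3.4/8.4 + 51 ≈ 70.83 → 71.
PM2.5: row 244.746–291.323 (AQI 201–300). (300−201)·(284.565−244.746)/(291.323−244.746) + 201 = 99·39.819/46.577 + 201 ≈ 285.64 → 286.
Sub-indices: PM10→37, SO₂→55, CO→71, PM2.5→286. Ranked high→low: 286, 71, 55, 37. Second-highest sub-index = 71.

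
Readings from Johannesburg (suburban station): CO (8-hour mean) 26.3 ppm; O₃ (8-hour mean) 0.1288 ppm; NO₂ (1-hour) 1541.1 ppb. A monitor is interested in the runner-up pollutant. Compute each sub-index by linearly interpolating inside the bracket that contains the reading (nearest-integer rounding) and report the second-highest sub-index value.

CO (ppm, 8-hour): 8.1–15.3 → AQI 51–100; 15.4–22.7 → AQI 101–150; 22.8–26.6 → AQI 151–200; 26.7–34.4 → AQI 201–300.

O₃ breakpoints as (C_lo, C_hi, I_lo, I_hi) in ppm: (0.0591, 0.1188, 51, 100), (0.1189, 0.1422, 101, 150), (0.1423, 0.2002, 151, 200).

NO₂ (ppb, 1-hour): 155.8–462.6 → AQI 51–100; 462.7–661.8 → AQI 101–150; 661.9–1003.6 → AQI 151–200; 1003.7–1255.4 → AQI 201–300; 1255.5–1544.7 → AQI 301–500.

196

CO: 26.3 ∈ [22.8, 26.6] ↔ index [151, 200].
151 + (26.3−22.8)·(200−151)/(26.6−22.8) = 151 + 3.5·49/3.8 ≈ 196.13, so AQI = 196.
O₃: 0.1288 ∈ [0.1189, 0.1422] ↔ index [101, 150].
101 + (0.1288−0.1189)·(150−101)/(0.1422−0.1189) = 101 + 0.0099·49/0.0233 ≈ 121.82, so AQI = 122.
NO₂: 1541.1 lies in 1255.5–1544.7, so I_lo=301, I_hi=500, C_lo=1255.5, C_hi=1544.7.
(500−301)/(1544.7−1255.5) × (1541.1−1255.5) + 301 = 199/289.2 × 285.6 + 301 ≈ 497.52 → 498.
Sub-indices: CO→196, O₃→122, NO₂→498. Ranked high→low: 498, 196, 122. Second-highest sub-index = 196.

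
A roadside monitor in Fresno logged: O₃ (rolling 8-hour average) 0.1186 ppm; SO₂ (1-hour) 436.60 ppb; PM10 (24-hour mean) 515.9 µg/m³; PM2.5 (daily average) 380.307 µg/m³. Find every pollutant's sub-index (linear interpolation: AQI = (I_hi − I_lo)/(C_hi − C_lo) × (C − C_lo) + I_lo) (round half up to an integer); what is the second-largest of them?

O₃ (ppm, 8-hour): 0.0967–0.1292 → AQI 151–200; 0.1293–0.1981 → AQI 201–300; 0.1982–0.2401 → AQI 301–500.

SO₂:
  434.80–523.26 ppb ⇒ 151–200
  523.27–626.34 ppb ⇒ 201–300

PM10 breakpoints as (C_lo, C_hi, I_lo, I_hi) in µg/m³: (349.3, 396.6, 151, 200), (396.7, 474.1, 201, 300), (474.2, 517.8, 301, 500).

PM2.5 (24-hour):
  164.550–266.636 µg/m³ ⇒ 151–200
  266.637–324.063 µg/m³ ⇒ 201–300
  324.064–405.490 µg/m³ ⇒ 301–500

O₃: 0.1186 ∈ [0.0967, 0.1292] ↔ index [151, 200].
151 + (0.1186−0.0967)·(200−151)/(0.1292−0.0967) = 151 + 0.0219·49/0.0325 ≈ 184.02, so AQI = 184.
SO₂ 436.60: bracket 434.80–523.26 → index 151–200; slope 49/88.46, offset 1.80.
AQI = 151 + 49/88.46·1.80 ≈ 152.00 ⇒ 152.
PM10 515.9: bracket 474.2–517.8 → index 301–500; slope 199/43.6, offset 41.7.
AQI = 301 + 199/43.6·41.7 ≈ 491.33 ⇒ 491.
PM2.5: row 324.064–405.490 (AQI 301–500). (500−301)·(380.307−324.064)/(405.490−324.064) + 301 = 199·56.243/81.426 + 301 ≈ 438.45 → 438.
Sub-indices: O₃→184, SO₂→152, PM10→491, PM2.5→438. Ranked high→low: 491, 438, 184, 152. Second-highest sub-index = 438.

438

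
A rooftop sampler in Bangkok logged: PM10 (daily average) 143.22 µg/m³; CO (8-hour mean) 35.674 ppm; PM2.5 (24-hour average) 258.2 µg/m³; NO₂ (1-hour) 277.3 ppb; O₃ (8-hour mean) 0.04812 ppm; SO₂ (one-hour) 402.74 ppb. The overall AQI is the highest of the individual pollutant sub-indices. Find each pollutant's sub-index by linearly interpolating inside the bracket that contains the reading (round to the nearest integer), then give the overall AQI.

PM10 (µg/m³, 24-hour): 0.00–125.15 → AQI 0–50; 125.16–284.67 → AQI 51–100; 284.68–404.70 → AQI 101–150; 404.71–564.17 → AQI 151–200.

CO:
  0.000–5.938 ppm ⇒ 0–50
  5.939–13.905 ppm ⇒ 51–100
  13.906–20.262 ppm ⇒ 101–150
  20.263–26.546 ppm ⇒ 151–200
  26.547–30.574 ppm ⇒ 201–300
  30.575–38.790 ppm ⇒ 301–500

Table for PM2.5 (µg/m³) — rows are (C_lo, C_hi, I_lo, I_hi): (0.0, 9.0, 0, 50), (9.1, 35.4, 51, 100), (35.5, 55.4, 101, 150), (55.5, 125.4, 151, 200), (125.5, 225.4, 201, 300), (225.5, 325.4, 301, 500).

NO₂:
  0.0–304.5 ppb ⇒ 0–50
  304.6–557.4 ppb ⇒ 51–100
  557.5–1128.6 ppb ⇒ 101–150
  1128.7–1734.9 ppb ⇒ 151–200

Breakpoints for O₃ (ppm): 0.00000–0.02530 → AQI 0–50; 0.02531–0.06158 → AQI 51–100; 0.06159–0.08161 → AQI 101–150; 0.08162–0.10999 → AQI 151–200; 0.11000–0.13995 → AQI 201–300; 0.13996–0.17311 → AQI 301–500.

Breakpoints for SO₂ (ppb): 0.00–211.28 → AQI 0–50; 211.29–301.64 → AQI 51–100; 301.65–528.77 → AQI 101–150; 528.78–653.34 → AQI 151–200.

425

PM10: 143.22 ∈ [125.16, 284.67] ↔ index [51, 100].
51 + (143.22−125.16)·(100−51)/(284.67−125.16) = 51 + 18.06·49/159.51 ≈ 56.55, so AQI = 57.
CO 35.674: bracket 30.575–38.790 → index 301–500; slope 199/8.215, offset 5.099.
AQI = 301 + 199/8.215·5.099 ≈ 424.52 ⇒ 425.
PM2.5: row 225.5–325.4 (AQI 301–500). (500−301)·(258.2−225.5)/(325.4−225.5) + 301 = 199·32.7/99.9 + 301 ≈ 366.14 → 366.
NO₂: 277.3 ∈ [0.0, 304.5] ↔ index [0, 50].
0 + (277.3−0.0)·(50−0)/(304.5−0.0) = 0 + 277.3·50/304.5 ≈ 45.53, so AQI = 46.
O₃ 0.04812: bracket 0.02531–0.06158 → index 51–100; slope 49/0.03627, offset 0.02281.
AQI = 51 + 49/0.03627·0.02281 ≈ 81.82 ⇒ 82.
SO₂: 402.74 ∈ [301.65, 528.77] ↔ index [101, 150].
101 + (402.74−301.65)·(150−101)/(528.77−301.65) = 101 + 101.09·49/227.12 ≈ 122.81, so AQI = 123.
Sub-indices: PM10→57, CO→425, PM2.5→366, NO₂→46, O₃→82, SO₂→123. Overall AQI = max = 425; dominant pollutant is CO.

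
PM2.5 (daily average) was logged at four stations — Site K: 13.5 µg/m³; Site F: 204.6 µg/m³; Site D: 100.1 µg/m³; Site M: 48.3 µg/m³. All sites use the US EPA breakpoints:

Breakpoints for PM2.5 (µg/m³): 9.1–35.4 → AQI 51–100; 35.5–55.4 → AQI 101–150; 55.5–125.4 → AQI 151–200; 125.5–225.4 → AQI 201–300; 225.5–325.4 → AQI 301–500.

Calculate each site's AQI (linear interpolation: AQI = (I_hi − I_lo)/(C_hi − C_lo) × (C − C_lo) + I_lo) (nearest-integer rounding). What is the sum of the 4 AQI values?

653

Site K: row 9.1–35.4 (AQI 51–100). (100−51)·(13.5−9.1)/(35.4−9.1) + 51 = 49·4.4/26.3 + 51 ≈ 59.20 → 59.
Site F: 204.6 ∈ [125.5, 225.4] ↔ index [201, 300].
201 + (204.6−125.5)·(300−201)/(225.4−125.5) = 201 + 79.1·99/99.9 ≈ 279.39, so AQI = 279.
Site D: 100.1 lies in 55.5–125.4, so I_lo=151, I_hi=200, C_lo=55.5, C_hi=125.4.
(200−151)/(125.4−55.5) × (100.1−55.5) + 151 = 49/69.9 × 44.6 + 151 ≈ 182.26 → 182.
Site M: 48.3 ∈ [35.5, 55.4] ↔ index [101, 150].
101 + (48.3−35.5)·(150−101)/(55.4−35.5) = 101 + 12.8·49/19.9 ≈ 132.52, so AQI = 133.
AQIs: Site K=59, Site F=279, Site D=182, Site M=133. Sum = 59 + 279 + 182 + 133 = 653.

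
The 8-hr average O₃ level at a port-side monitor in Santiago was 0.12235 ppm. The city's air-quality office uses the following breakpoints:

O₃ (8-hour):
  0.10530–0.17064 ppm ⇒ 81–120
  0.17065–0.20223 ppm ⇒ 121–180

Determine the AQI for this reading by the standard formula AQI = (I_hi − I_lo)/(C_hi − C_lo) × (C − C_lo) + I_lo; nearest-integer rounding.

91

O₃ 0.12235: bracket 0.10530–0.17064 → index 81–120; slope 39/0.06534, offset 0.01705.
AQI = 81 + 39/0.06534·0.01705 ≈ 91.18 ⇒ 91.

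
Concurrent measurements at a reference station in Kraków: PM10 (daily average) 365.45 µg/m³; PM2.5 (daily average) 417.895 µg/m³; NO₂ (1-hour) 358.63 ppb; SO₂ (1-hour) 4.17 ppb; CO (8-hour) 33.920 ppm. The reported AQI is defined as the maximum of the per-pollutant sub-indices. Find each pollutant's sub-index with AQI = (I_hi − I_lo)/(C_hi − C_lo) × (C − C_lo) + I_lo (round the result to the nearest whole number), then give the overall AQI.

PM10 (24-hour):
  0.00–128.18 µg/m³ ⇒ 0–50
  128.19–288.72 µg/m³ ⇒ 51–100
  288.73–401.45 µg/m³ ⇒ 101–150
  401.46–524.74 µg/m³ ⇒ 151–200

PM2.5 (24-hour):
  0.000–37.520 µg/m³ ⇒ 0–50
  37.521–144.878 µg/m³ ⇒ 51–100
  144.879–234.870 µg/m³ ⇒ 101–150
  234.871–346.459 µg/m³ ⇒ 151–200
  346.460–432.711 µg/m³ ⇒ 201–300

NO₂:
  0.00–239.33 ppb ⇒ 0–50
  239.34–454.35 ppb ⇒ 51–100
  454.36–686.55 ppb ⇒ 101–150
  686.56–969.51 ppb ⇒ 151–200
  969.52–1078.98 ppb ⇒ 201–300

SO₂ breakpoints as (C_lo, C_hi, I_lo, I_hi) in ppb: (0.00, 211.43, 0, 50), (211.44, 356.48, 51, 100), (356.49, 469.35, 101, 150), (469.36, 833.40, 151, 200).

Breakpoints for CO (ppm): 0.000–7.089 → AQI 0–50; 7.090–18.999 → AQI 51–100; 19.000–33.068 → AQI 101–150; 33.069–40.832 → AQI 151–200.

283

PM10: 365.45 ∈ [288.73, 401.45] ↔ index [101, 150].
101 + (365.45−288.73)·(150−101)/(401.45−288.73) = 101 + 76.72·49/112.72 ≈ 134.35, so AQI = 134.
PM2.5: 417.895 ∈ [346.460, 432.711] ↔ index [201, 300].
201 + (417.895−346.460)·(300−201)/(432.711−346.460) = 201 + 71.435·99/86.251 ≈ 282.99, so AQI = 283.
NO₂: 358.63 lies in 239.34–454.35, so I_lo=51, I_hi=100, C_lo=239.34, C_hi=454.35.
(100−51)/(454.35−239.34) × (358.63−239.34) + 51 = 49/215.01 × 119.29 + 51 ≈ 78.19 → 78.
SO₂: 4.17 lies in 0.00–211.43, so I_lo=0, I_hi=50, C_lo=0.00, C_hi=211.43.
(50−0)/(211.43−0.00) × (4.17−0.00) + 0 = 50/211.43 × 4.17 + 0 ≈ 0.99 → 1.
CO: 33.920 ∈ [33.069, 40.832] ↔ index [151, 200].
151 + (33.920−33.069)·(200−151)/(40.832−33.069) = 151 + 0.851·49/7.763 ≈ 156.37, so AQI = 156.
Sub-indices: PM10→134, PM2.5→283, NO₂→78, SO₂→1, CO→156. Overall AQI = max = 283; dominant pollutant is PM2.5.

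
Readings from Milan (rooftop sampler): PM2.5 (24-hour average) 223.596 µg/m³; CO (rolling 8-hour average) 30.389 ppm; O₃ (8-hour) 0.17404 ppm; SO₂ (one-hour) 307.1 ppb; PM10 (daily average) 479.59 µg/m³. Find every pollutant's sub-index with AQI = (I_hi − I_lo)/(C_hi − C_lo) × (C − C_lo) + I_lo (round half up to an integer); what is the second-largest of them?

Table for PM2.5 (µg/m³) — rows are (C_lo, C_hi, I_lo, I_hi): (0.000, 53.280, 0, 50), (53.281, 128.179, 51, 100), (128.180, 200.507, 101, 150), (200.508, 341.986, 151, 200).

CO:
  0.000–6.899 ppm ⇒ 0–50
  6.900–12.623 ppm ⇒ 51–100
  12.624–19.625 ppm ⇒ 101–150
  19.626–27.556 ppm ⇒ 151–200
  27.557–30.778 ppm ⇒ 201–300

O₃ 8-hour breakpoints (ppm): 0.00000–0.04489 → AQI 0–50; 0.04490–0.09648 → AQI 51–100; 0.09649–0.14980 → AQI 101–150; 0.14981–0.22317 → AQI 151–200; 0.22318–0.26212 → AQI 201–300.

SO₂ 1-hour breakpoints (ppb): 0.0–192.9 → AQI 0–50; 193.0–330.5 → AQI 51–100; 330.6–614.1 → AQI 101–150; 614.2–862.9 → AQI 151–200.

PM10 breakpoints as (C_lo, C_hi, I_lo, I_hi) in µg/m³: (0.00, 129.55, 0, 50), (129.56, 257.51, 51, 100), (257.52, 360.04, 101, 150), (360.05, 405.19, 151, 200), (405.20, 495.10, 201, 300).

PM2.5: 223.596 ∈ [200.508, 341.986] ↔ index [151, 200].
151 + (223.596−200.508)·(200−151)/(341.986−200.508) = 151 + 23.088·49/141.478 ≈ 159.00, so AQI = 159.
CO: row 27.557–30.778 (AQI 201–300). (300−201)·(30.389−27.557)/(30.778−27.557) + 201 = 99·2.832/3.221 + 201 ≈ 288.04 → 288.
O₃: 0.17404 ∈ [0.14981, 0.22317] ↔ index [151, 200].
151 + (0.17404−0.14981)·(200−151)/(0.22317−0.14981) = 151 + 0.02423·49/0.07336 ≈ 167.18, so AQI = 167.
SO₂: row 193.0–330.5 (AQI 51–100). (100−51)·(307.1−193.0)/(330.5−193.0) + 51 = 49·114.1/137.5 + 51 ≈ 91.66 → 92.
PM10: 479.59 ∈ [405.20, 495.10] ↔ index [201, 300].
201 + (479.59−405.20)·(300−201)/(495.10−405.20) = 201 + 74.39·99/89.90 ≈ 282.92, so AQI = 283.
Sub-indices: PM2.5→159, CO→288, O₃→167, SO₂→92, PM10→283. Ranked high→low: 288, 283, 167, 159, 92. Second-highest sub-index = 283.

283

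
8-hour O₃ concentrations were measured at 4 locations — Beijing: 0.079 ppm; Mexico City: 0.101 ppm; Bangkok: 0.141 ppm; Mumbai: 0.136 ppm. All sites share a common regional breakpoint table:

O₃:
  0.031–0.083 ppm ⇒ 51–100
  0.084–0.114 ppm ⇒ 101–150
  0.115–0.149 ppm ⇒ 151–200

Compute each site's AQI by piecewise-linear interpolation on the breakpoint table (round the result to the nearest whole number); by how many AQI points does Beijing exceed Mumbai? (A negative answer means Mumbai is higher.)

-85

Beijing 0.079: bracket 0.031–0.083 → index 51–100; slope 49/0.052, offset 0.048.
AQI = 51 + 49/0.052·0.048 ≈ 96.23 ⇒ 96.
Mexico City: 0.101 lies in 0.084–0.114, so I_lo=101, I_hi=150, C_lo=0.084, C_hi=0.114.
(150−101)/(0.114−0.084) × (0.101−0.084) + 101 = 49/0.030 × 0.017 + 101 ≈ 128.77 → 129.
Bangkok: 0.141 lies in 0.115–0.149, so I_lo=151, I_hi=200, C_lo=0.115, C_hi=0.149.
(200−151)/(0.149−0.115) × (0.141−0.115) + 151 = 49/0.034 × 0.026 + 151 ≈ 188.47 → 188.
Mumbai 0.136: bracket 0.115–0.149 → index 151–200; slope 49/0.034, offset 0.021.
AQI = 151 + 49/0.034·0.021 ≈ 181.26 ⇒ 181.
AQIs: Beijing=96, Mexico City=129, Bangkok=188, Mumbai=181. Beijing (96) − Mumbai (181) = -85.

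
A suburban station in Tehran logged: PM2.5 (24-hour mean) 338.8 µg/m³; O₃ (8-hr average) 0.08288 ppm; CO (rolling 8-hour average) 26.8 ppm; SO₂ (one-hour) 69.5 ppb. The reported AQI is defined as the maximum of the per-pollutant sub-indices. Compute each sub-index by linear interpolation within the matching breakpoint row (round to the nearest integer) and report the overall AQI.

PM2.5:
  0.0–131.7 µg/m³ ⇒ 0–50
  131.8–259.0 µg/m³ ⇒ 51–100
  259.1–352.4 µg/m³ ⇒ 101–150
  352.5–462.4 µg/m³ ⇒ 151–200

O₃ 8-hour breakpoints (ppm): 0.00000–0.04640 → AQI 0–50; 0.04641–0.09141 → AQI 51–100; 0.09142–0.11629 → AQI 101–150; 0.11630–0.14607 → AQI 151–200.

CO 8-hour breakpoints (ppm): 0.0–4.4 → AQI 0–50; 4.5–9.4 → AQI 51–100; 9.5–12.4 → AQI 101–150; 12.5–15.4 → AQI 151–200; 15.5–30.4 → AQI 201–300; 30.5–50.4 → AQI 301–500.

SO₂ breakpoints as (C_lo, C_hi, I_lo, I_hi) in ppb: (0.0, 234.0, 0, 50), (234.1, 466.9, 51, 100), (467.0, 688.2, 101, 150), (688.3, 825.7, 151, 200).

PM2.5: row 259.1–352.4 (AQI 101–150). (150−101)·(338.8−259.1)/(352.4−259.1) + 101 = 49·79.7/93.3 + 101 ≈ 142.86 → 143.
O₃ 0.08288: bracket 0.04641–0.09141 → index 51–100; slope 49/0.04500, offset 0.03647.
AQI = 51 + 49/0.04500·0.03647 ≈ 90.71 ⇒ 91.
CO 26.8: bracket 15.5–30.4 → index 201–300; slope 99/14.9, offset 11.3.
AQI = 201 + 99/14.9·11.3 ≈ 276.08 ⇒ 276.
SO₂ 69.5: bracket 0.0–234.0 → index 0–50; slope 50/234.0, offset 69.5.
AQI = 0 + 50/234.0·69.5 ≈ 14.85 ⇒ 15.
Sub-indices: PM2.5→143, O₃→91, CO→276, SO₂→15. Overall AQI = max = 276; dominant pollutant is CO.

276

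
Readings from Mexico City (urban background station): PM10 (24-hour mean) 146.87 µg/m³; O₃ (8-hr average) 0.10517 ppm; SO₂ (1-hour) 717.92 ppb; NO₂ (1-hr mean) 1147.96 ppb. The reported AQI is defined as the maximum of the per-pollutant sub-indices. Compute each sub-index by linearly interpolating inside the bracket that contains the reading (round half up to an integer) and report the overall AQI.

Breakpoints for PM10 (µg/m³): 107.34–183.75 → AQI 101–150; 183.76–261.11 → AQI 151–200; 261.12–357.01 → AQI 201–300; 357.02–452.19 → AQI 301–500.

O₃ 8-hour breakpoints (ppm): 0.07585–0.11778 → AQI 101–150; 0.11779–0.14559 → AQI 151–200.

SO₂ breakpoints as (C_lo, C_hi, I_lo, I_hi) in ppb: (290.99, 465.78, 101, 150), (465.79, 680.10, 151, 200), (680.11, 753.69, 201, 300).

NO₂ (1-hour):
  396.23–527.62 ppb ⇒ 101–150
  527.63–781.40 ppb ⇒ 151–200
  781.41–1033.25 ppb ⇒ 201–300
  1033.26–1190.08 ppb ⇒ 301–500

447

PM10: 146.87 ∈ [107.34, 183.75] ↔ index [101, 150].
101 + (146.87−107.34)·(150−101)/(183.75−107.34) = 101 + 39.53·49/76.41 ≈ 126.35, so AQI = 126.
O₃: 0.10517 lies in 0.07585–0.11778, so I_lo=101, I_hi=150, C_lo=0.07585, C_hi=0.11778.
(150−101)/(0.11778−0.07585) × (0.10517−0.07585) + 101 = 49/0.04193 × 0.02932 + 101 ≈ 135.26 → 135.
SO₂: 717.92 ∈ [680.11, 753.69] ↔ index [201, 300].
201 + (717.92−680.11)·(300−201)/(753.69−680.11) = 201 + 37.81·99/73.58 ≈ 251.87, so AQI = 252.
NO₂: row 1033.26–1190.08 (AQI 301–500). (500−301)·(1147.96−1033.26)/(1190.08−1033.26) + 301 = 199·114.70/156.82 + 301 ≈ 446.55 → 447.
Sub-indices: PM10→126, O₃→135, SO₂→252, NO₂→447. Overall AQI = max = 447; dominant pollutant is NO₂.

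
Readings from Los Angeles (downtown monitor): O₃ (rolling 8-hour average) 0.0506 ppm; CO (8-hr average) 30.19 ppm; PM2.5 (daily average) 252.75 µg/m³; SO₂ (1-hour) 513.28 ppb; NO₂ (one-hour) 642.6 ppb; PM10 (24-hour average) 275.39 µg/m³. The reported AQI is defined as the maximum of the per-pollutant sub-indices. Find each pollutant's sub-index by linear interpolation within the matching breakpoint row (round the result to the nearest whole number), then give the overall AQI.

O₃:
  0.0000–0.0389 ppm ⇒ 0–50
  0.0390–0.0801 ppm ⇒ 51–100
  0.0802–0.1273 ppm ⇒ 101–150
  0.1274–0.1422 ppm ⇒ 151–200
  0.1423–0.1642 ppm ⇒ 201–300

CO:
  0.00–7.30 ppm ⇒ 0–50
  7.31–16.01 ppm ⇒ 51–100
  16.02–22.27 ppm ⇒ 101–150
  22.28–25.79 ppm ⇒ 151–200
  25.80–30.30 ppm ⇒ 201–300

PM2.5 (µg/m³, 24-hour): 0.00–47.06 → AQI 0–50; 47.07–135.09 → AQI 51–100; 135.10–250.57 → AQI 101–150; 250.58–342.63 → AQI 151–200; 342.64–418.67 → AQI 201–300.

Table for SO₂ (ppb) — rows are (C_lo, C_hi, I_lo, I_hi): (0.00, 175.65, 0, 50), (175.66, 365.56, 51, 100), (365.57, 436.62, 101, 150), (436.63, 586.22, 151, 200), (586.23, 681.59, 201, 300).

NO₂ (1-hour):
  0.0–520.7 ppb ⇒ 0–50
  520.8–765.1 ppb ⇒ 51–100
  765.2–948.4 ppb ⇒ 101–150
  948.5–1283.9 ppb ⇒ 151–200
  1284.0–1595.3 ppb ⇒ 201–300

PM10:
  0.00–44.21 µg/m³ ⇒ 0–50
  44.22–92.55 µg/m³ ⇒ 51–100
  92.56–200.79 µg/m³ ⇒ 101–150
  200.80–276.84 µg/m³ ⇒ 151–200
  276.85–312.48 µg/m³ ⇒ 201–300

O₃: row 0.0390–0.0801 (AQI 51–100). (100−51)·(0.0506−0.0390)/(0.0801−0.0390) + 51 = 49·0.0116/0.0411 + 51 ≈ 64.83 → 65.
CO: 30.19 lies in 25.80–30.30, so I_lo=201, I_hi=300, C_lo=25.80, C_hi=30.30.
(300−201)/(30.30−25.80) × (30.19−25.80) + 201 = 99/4.50 × 4.39 + 201 ≈ 297.58 → 298.
PM2.5: row 250.58–342.63 (AQI 151–200). (200−151)·(252.75−250.58)/(342.63−250.58) + 151 = 49·2.17/92.05 + 151 ≈ 152.16 → 152.
SO₂: 513.28 lies in 436.63–586.22, so I_lo=151, I_hi=200, C_lo=436.63, C_hi=586.22.
(200−151)/(586.22−436.63) × (513.28−436.63) + 151 = 49/149.59 × 76.65 + 151 ≈ 176.11 → 176.
NO₂: 642.6 ∈ [520.8, 765.1] ↔ index [51, 100].
51 + (642.6−520.8)·(100−51)/(765.1−520.8) = 51 + 121.8·49/244.3 ≈ 75.43, so AQI = 75.
PM10 275.39: bracket 200.80–276.84 → index 151–200; slope 49/76.04, offset 74.59.
AQI = 151 + 49/76.04·74.59 ≈ 199.07 ⇒ 199.
Sub-indices: O₃→65, CO→298, PM2.5→152, SO₂→176, NO₂→75, PM10→199. Overall AQI = max = 298; dominant pollutant is CO.

298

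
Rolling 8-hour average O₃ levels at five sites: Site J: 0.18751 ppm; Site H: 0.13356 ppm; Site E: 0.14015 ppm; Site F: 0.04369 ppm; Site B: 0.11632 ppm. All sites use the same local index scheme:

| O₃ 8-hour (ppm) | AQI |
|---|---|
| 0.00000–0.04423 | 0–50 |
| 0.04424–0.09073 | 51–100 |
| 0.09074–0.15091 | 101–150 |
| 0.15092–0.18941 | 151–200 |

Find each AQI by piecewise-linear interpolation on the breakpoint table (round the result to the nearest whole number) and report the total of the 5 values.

Site J 0.18751: bracket 0.15092–0.18941 → index 151–200; slope 49/0.03849, offset 0.03659.
AQI = 151 + 49/0.03849·0.03659 ≈ 197.58 ⇒ 198.
Site H: 0.13356 ∈ [0.09074, 0.15091] ↔ index [101, 150].
101 + (0.13356−0.09074)·(150−101)/(0.15091−0.09074) = 101 + 0.04282·49/0.06017 ≈ 135.87, so AQI = 136.
Site E: 0.14015 lies in 0.09074–0.15091, so I_lo=101, I_hi=150, C_lo=0.09074, C_hi=0.15091.
(150−101)/(0.15091−0.09074) × (0.14015−0.09074) + 101 = 49/0.06017 × 0.04941 + 101 ≈ 141.24 → 141.
Site F: 0.04369 lies in 0.00000–0.04423, so I_lo=0, I_hi=50, C_lo=0.00000, C_hi=0.04423.
(50−0)/(0.04423−0.00000) × (0.04369−0.00000) + 0 = 50/0.04423 × 0.04369 + 0 ≈ 49.39 → 49.
Site B: row 0.09074–0.15091 (AQI 101–150). (150−101)·(0.11632−0.09074)/(0.15091−0.09074) + 101 = 49·0.02558/0.06017 + 101 ≈ 121.83 → 122.
AQIs: Site J=198, Site H=136, Site E=141, Site F=49, Site B=122. Sum = 198 + 136 + 141 + 49 + 122 = 646.

646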